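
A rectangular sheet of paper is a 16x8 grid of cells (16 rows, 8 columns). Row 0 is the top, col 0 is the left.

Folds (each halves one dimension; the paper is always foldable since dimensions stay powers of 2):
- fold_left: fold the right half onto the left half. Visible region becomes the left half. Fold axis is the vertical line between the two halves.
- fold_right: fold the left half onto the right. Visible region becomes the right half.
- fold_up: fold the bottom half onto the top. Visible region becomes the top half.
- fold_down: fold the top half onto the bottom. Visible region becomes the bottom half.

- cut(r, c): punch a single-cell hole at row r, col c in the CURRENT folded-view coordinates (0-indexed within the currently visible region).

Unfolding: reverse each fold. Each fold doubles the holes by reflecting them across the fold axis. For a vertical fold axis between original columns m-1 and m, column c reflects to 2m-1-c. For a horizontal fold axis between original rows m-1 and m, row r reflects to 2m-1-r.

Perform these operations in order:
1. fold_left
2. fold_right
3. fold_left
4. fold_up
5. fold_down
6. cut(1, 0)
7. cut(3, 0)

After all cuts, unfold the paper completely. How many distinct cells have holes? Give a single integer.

Answer: 64

Derivation:
Op 1 fold_left: fold axis v@4; visible region now rows[0,16) x cols[0,4) = 16x4
Op 2 fold_right: fold axis v@2; visible region now rows[0,16) x cols[2,4) = 16x2
Op 3 fold_left: fold axis v@3; visible region now rows[0,16) x cols[2,3) = 16x1
Op 4 fold_up: fold axis h@8; visible region now rows[0,8) x cols[2,3) = 8x1
Op 5 fold_down: fold axis h@4; visible region now rows[4,8) x cols[2,3) = 4x1
Op 6 cut(1, 0): punch at orig (5,2); cuts so far [(5, 2)]; region rows[4,8) x cols[2,3) = 4x1
Op 7 cut(3, 0): punch at orig (7,2); cuts so far [(5, 2), (7, 2)]; region rows[4,8) x cols[2,3) = 4x1
Unfold 1 (reflect across h@4): 4 holes -> [(0, 2), (2, 2), (5, 2), (7, 2)]
Unfold 2 (reflect across h@8): 8 holes -> [(0, 2), (2, 2), (5, 2), (7, 2), (8, 2), (10, 2), (13, 2), (15, 2)]
Unfold 3 (reflect across v@3): 16 holes -> [(0, 2), (0, 3), (2, 2), (2, 3), (5, 2), (5, 3), (7, 2), (7, 3), (8, 2), (8, 3), (10, 2), (10, 3), (13, 2), (13, 3), (15, 2), (15, 3)]
Unfold 4 (reflect across v@2): 32 holes -> [(0, 0), (0, 1), (0, 2), (0, 3), (2, 0), (2, 1), (2, 2), (2, 3), (5, 0), (5, 1), (5, 2), (5, 3), (7, 0), (7, 1), (7, 2), (7, 3), (8, 0), (8, 1), (8, 2), (8, 3), (10, 0), (10, 1), (10, 2), (10, 3), (13, 0), (13, 1), (13, 2), (13, 3), (15, 0), (15, 1), (15, 2), (15, 3)]
Unfold 5 (reflect across v@4): 64 holes -> [(0, 0), (0, 1), (0, 2), (0, 3), (0, 4), (0, 5), (0, 6), (0, 7), (2, 0), (2, 1), (2, 2), (2, 3), (2, 4), (2, 5), (2, 6), (2, 7), (5, 0), (5, 1), (5, 2), (5, 3), (5, 4), (5, 5), (5, 6), (5, 7), (7, 0), (7, 1), (7, 2), (7, 3), (7, 4), (7, 5), (7, 6), (7, 7), (8, 0), (8, 1), (8, 2), (8, 3), (8, 4), (8, 5), (8, 6), (8, 7), (10, 0), (10, 1), (10, 2), (10, 3), (10, 4), (10, 5), (10, 6), (10, 7), (13, 0), (13, 1), (13, 2), (13, 3), (13, 4), (13, 5), (13, 6), (13, 7), (15, 0), (15, 1), (15, 2), (15, 3), (15, 4), (15, 5), (15, 6), (15, 7)]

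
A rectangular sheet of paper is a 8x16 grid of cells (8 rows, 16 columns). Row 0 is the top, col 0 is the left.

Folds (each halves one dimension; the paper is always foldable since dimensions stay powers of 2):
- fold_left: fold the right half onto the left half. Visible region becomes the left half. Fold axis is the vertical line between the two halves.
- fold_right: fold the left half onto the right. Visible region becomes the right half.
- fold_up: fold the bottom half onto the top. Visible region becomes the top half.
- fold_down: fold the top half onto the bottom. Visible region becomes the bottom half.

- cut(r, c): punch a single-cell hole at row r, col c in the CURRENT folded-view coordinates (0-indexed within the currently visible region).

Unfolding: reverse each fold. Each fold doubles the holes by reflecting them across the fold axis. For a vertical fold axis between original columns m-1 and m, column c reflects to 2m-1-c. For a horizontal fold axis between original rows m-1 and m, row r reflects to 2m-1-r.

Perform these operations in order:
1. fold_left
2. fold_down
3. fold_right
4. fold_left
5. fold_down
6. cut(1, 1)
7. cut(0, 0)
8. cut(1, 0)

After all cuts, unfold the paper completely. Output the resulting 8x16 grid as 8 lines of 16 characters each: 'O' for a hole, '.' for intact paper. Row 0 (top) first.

Op 1 fold_left: fold axis v@8; visible region now rows[0,8) x cols[0,8) = 8x8
Op 2 fold_down: fold axis h@4; visible region now rows[4,8) x cols[0,8) = 4x8
Op 3 fold_right: fold axis v@4; visible region now rows[4,8) x cols[4,8) = 4x4
Op 4 fold_left: fold axis v@6; visible region now rows[4,8) x cols[4,6) = 4x2
Op 5 fold_down: fold axis h@6; visible region now rows[6,8) x cols[4,6) = 2x2
Op 6 cut(1, 1): punch at orig (7,5); cuts so far [(7, 5)]; region rows[6,8) x cols[4,6) = 2x2
Op 7 cut(0, 0): punch at orig (6,4); cuts so far [(6, 4), (7, 5)]; region rows[6,8) x cols[4,6) = 2x2
Op 8 cut(1, 0): punch at orig (7,4); cuts so far [(6, 4), (7, 4), (7, 5)]; region rows[6,8) x cols[4,6) = 2x2
Unfold 1 (reflect across h@6): 6 holes -> [(4, 4), (4, 5), (5, 4), (6, 4), (7, 4), (7, 5)]
Unfold 2 (reflect across v@6): 12 holes -> [(4, 4), (4, 5), (4, 6), (4, 7), (5, 4), (5, 7), (6, 4), (6, 7), (7, 4), (7, 5), (7, 6), (7, 7)]
Unfold 3 (reflect across v@4): 24 holes -> [(4, 0), (4, 1), (4, 2), (4, 3), (4, 4), (4, 5), (4, 6), (4, 7), (5, 0), (5, 3), (5, 4), (5, 7), (6, 0), (6, 3), (6, 4), (6, 7), (7, 0), (7, 1), (7, 2), (7, 3), (7, 4), (7, 5), (7, 6), (7, 7)]
Unfold 4 (reflect across h@4): 48 holes -> [(0, 0), (0, 1), (0, 2), (0, 3), (0, 4), (0, 5), (0, 6), (0, 7), (1, 0), (1, 3), (1, 4), (1, 7), (2, 0), (2, 3), (2, 4), (2, 7), (3, 0), (3, 1), (3, 2), (3, 3), (3, 4), (3, 5), (3, 6), (3, 7), (4, 0), (4, 1), (4, 2), (4, 3), (4, 4), (4, 5), (4, 6), (4, 7), (5, 0), (5, 3), (5, 4), (5, 7), (6, 0), (6, 3), (6, 4), (6, 7), (7, 0), (7, 1), (7, 2), (7, 3), (7, 4), (7, 5), (7, 6), (7, 7)]
Unfold 5 (reflect across v@8): 96 holes -> [(0, 0), (0, 1), (0, 2), (0, 3), (0, 4), (0, 5), (0, 6), (0, 7), (0, 8), (0, 9), (0, 10), (0, 11), (0, 12), (0, 13), (0, 14), (0, 15), (1, 0), (1, 3), (1, 4), (1, 7), (1, 8), (1, 11), (1, 12), (1, 15), (2, 0), (2, 3), (2, 4), (2, 7), (2, 8), (2, 11), (2, 12), (2, 15), (3, 0), (3, 1), (3, 2), (3, 3), (3, 4), (3, 5), (3, 6), (3, 7), (3, 8), (3, 9), (3, 10), (3, 11), (3, 12), (3, 13), (3, 14), (3, 15), (4, 0), (4, 1), (4, 2), (4, 3), (4, 4), (4, 5), (4, 6), (4, 7), (4, 8), (4, 9), (4, 10), (4, 11), (4, 12), (4, 13), (4, 14), (4, 15), (5, 0), (5, 3), (5, 4), (5, 7), (5, 8), (5, 11), (5, 12), (5, 15), (6, 0), (6, 3), (6, 4), (6, 7), (6, 8), (6, 11), (6, 12), (6, 15), (7, 0), (7, 1), (7, 2), (7, 3), (7, 4), (7, 5), (7, 6), (7, 7), (7, 8), (7, 9), (7, 10), (7, 11), (7, 12), (7, 13), (7, 14), (7, 15)]

Answer: OOOOOOOOOOOOOOOO
O..OO..OO..OO..O
O..OO..OO..OO..O
OOOOOOOOOOOOOOOO
OOOOOOOOOOOOOOOO
O..OO..OO..OO..O
O..OO..OO..OO..O
OOOOOOOOOOOOOOOO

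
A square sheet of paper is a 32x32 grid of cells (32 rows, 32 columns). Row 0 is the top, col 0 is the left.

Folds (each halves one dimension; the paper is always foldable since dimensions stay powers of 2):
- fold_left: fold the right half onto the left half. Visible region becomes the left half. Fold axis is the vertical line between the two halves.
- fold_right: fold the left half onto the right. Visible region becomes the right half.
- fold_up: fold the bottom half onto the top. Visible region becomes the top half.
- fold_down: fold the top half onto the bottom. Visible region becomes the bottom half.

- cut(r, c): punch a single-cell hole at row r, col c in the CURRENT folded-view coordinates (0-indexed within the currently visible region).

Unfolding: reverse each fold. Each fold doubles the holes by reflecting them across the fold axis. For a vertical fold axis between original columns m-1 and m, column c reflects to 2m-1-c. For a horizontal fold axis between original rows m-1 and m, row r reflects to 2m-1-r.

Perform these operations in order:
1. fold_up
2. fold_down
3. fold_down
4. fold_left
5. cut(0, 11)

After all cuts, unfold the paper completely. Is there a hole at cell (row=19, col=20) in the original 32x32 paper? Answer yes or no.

Op 1 fold_up: fold axis h@16; visible region now rows[0,16) x cols[0,32) = 16x32
Op 2 fold_down: fold axis h@8; visible region now rows[8,16) x cols[0,32) = 8x32
Op 3 fold_down: fold axis h@12; visible region now rows[12,16) x cols[0,32) = 4x32
Op 4 fold_left: fold axis v@16; visible region now rows[12,16) x cols[0,16) = 4x16
Op 5 cut(0, 11): punch at orig (12,11); cuts so far [(12, 11)]; region rows[12,16) x cols[0,16) = 4x16
Unfold 1 (reflect across v@16): 2 holes -> [(12, 11), (12, 20)]
Unfold 2 (reflect across h@12): 4 holes -> [(11, 11), (11, 20), (12, 11), (12, 20)]
Unfold 3 (reflect across h@8): 8 holes -> [(3, 11), (3, 20), (4, 11), (4, 20), (11, 11), (11, 20), (12, 11), (12, 20)]
Unfold 4 (reflect across h@16): 16 holes -> [(3, 11), (3, 20), (4, 11), (4, 20), (11, 11), (11, 20), (12, 11), (12, 20), (19, 11), (19, 20), (20, 11), (20, 20), (27, 11), (27, 20), (28, 11), (28, 20)]
Holes: [(3, 11), (3, 20), (4, 11), (4, 20), (11, 11), (11, 20), (12, 11), (12, 20), (19, 11), (19, 20), (20, 11), (20, 20), (27, 11), (27, 20), (28, 11), (28, 20)]

Answer: yes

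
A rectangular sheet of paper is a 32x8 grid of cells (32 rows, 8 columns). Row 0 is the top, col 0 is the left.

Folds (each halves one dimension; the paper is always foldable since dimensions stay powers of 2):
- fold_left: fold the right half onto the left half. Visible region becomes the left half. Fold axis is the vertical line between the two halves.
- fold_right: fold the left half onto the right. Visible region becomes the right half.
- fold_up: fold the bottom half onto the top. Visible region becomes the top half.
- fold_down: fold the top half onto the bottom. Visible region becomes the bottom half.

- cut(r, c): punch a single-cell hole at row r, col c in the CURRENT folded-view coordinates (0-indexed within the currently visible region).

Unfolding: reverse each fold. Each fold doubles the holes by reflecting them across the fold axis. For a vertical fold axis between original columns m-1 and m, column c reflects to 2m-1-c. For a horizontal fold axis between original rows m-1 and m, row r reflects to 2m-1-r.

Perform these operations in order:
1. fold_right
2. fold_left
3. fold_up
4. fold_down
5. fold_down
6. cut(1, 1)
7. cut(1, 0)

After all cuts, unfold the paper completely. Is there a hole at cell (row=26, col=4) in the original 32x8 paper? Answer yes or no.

Answer: yes

Derivation:
Op 1 fold_right: fold axis v@4; visible region now rows[0,32) x cols[4,8) = 32x4
Op 2 fold_left: fold axis v@6; visible region now rows[0,32) x cols[4,6) = 32x2
Op 3 fold_up: fold axis h@16; visible region now rows[0,16) x cols[4,6) = 16x2
Op 4 fold_down: fold axis h@8; visible region now rows[8,16) x cols[4,6) = 8x2
Op 5 fold_down: fold axis h@12; visible region now rows[12,16) x cols[4,6) = 4x2
Op 6 cut(1, 1): punch at orig (13,5); cuts so far [(13, 5)]; region rows[12,16) x cols[4,6) = 4x2
Op 7 cut(1, 0): punch at orig (13,4); cuts so far [(13, 4), (13, 5)]; region rows[12,16) x cols[4,6) = 4x2
Unfold 1 (reflect across h@12): 4 holes -> [(10, 4), (10, 5), (13, 4), (13, 5)]
Unfold 2 (reflect across h@8): 8 holes -> [(2, 4), (2, 5), (5, 4), (5, 5), (10, 4), (10, 5), (13, 4), (13, 5)]
Unfold 3 (reflect across h@16): 16 holes -> [(2, 4), (2, 5), (5, 4), (5, 5), (10, 4), (10, 5), (13, 4), (13, 5), (18, 4), (18, 5), (21, 4), (21, 5), (26, 4), (26, 5), (29, 4), (29, 5)]
Unfold 4 (reflect across v@6): 32 holes -> [(2, 4), (2, 5), (2, 6), (2, 7), (5, 4), (5, 5), (5, 6), (5, 7), (10, 4), (10, 5), (10, 6), (10, 7), (13, 4), (13, 5), (13, 6), (13, 7), (18, 4), (18, 5), (18, 6), (18, 7), (21, 4), (21, 5), (21, 6), (21, 7), (26, 4), (26, 5), (26, 6), (26, 7), (29, 4), (29, 5), (29, 6), (29, 7)]
Unfold 5 (reflect across v@4): 64 holes -> [(2, 0), (2, 1), (2, 2), (2, 3), (2, 4), (2, 5), (2, 6), (2, 7), (5, 0), (5, 1), (5, 2), (5, 3), (5, 4), (5, 5), (5, 6), (5, 7), (10, 0), (10, 1), (10, 2), (10, 3), (10, 4), (10, 5), (10, 6), (10, 7), (13, 0), (13, 1), (13, 2), (13, 3), (13, 4), (13, 5), (13, 6), (13, 7), (18, 0), (18, 1), (18, 2), (18, 3), (18, 4), (18, 5), (18, 6), (18, 7), (21, 0), (21, 1), (21, 2), (21, 3), (21, 4), (21, 5), (21, 6), (21, 7), (26, 0), (26, 1), (26, 2), (26, 3), (26, 4), (26, 5), (26, 6), (26, 7), (29, 0), (29, 1), (29, 2), (29, 3), (29, 4), (29, 5), (29, 6), (29, 7)]
Holes: [(2, 0), (2, 1), (2, 2), (2, 3), (2, 4), (2, 5), (2, 6), (2, 7), (5, 0), (5, 1), (5, 2), (5, 3), (5, 4), (5, 5), (5, 6), (5, 7), (10, 0), (10, 1), (10, 2), (10, 3), (10, 4), (10, 5), (10, 6), (10, 7), (13, 0), (13, 1), (13, 2), (13, 3), (13, 4), (13, 5), (13, 6), (13, 7), (18, 0), (18, 1), (18, 2), (18, 3), (18, 4), (18, 5), (18, 6), (18, 7), (21, 0), (21, 1), (21, 2), (21, 3), (21, 4), (21, 5), (21, 6), (21, 7), (26, 0), (26, 1), (26, 2), (26, 3), (26, 4), (26, 5), (26, 6), (26, 7), (29, 0), (29, 1), (29, 2), (29, 3), (29, 4), (29, 5), (29, 6), (29, 7)]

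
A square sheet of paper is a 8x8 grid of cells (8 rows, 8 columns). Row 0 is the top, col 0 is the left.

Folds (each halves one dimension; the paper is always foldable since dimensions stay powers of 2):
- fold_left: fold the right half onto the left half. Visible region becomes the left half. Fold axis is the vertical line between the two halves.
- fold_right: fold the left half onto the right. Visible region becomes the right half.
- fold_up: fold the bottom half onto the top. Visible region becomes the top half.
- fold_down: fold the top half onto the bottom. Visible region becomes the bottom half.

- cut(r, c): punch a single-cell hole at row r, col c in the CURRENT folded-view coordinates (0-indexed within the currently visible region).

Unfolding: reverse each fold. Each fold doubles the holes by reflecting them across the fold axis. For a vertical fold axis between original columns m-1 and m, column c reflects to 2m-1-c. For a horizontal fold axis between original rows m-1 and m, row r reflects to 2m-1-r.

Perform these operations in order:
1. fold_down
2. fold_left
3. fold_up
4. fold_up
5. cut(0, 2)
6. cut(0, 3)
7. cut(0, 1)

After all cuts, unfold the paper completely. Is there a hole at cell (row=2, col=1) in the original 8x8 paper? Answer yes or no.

Op 1 fold_down: fold axis h@4; visible region now rows[4,8) x cols[0,8) = 4x8
Op 2 fold_left: fold axis v@4; visible region now rows[4,8) x cols[0,4) = 4x4
Op 3 fold_up: fold axis h@6; visible region now rows[4,6) x cols[0,4) = 2x4
Op 4 fold_up: fold axis h@5; visible region now rows[4,5) x cols[0,4) = 1x4
Op 5 cut(0, 2): punch at orig (4,2); cuts so far [(4, 2)]; region rows[4,5) x cols[0,4) = 1x4
Op 6 cut(0, 3): punch at orig (4,3); cuts so far [(4, 2), (4, 3)]; region rows[4,5) x cols[0,4) = 1x4
Op 7 cut(0, 1): punch at orig (4,1); cuts so far [(4, 1), (4, 2), (4, 3)]; region rows[4,5) x cols[0,4) = 1x4
Unfold 1 (reflect across h@5): 6 holes -> [(4, 1), (4, 2), (4, 3), (5, 1), (5, 2), (5, 3)]
Unfold 2 (reflect across h@6): 12 holes -> [(4, 1), (4, 2), (4, 3), (5, 1), (5, 2), (5, 3), (6, 1), (6, 2), (6, 3), (7, 1), (7, 2), (7, 3)]
Unfold 3 (reflect across v@4): 24 holes -> [(4, 1), (4, 2), (4, 3), (4, 4), (4, 5), (4, 6), (5, 1), (5, 2), (5, 3), (5, 4), (5, 5), (5, 6), (6, 1), (6, 2), (6, 3), (6, 4), (6, 5), (6, 6), (7, 1), (7, 2), (7, 3), (7, 4), (7, 5), (7, 6)]
Unfold 4 (reflect across h@4): 48 holes -> [(0, 1), (0, 2), (0, 3), (0, 4), (0, 5), (0, 6), (1, 1), (1, 2), (1, 3), (1, 4), (1, 5), (1, 6), (2, 1), (2, 2), (2, 3), (2, 4), (2, 5), (2, 6), (3, 1), (3, 2), (3, 3), (3, 4), (3, 5), (3, 6), (4, 1), (4, 2), (4, 3), (4, 4), (4, 5), (4, 6), (5, 1), (5, 2), (5, 3), (5, 4), (5, 5), (5, 6), (6, 1), (6, 2), (6, 3), (6, 4), (6, 5), (6, 6), (7, 1), (7, 2), (7, 3), (7, 4), (7, 5), (7, 6)]
Holes: [(0, 1), (0, 2), (0, 3), (0, 4), (0, 5), (0, 6), (1, 1), (1, 2), (1, 3), (1, 4), (1, 5), (1, 6), (2, 1), (2, 2), (2, 3), (2, 4), (2, 5), (2, 6), (3, 1), (3, 2), (3, 3), (3, 4), (3, 5), (3, 6), (4, 1), (4, 2), (4, 3), (4, 4), (4, 5), (4, 6), (5, 1), (5, 2), (5, 3), (5, 4), (5, 5), (5, 6), (6, 1), (6, 2), (6, 3), (6, 4), (6, 5), (6, 6), (7, 1), (7, 2), (7, 3), (7, 4), (7, 5), (7, 6)]

Answer: yes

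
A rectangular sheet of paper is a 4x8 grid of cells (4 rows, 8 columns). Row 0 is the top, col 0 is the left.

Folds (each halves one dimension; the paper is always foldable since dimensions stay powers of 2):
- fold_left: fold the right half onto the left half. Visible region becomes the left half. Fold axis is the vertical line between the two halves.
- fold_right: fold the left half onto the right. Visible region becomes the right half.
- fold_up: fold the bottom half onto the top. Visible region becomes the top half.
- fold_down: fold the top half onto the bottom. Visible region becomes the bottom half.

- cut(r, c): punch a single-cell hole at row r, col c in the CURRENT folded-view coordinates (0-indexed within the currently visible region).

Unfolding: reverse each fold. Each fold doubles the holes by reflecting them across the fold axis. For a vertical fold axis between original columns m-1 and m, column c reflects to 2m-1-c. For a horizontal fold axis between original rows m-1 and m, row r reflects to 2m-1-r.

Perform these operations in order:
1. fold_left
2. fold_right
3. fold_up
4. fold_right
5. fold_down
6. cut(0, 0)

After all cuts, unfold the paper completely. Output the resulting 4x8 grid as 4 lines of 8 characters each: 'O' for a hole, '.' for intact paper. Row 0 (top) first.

Op 1 fold_left: fold axis v@4; visible region now rows[0,4) x cols[0,4) = 4x4
Op 2 fold_right: fold axis v@2; visible region now rows[0,4) x cols[2,4) = 4x2
Op 3 fold_up: fold axis h@2; visible region now rows[0,2) x cols[2,4) = 2x2
Op 4 fold_right: fold axis v@3; visible region now rows[0,2) x cols[3,4) = 2x1
Op 5 fold_down: fold axis h@1; visible region now rows[1,2) x cols[3,4) = 1x1
Op 6 cut(0, 0): punch at orig (1,3); cuts so far [(1, 3)]; region rows[1,2) x cols[3,4) = 1x1
Unfold 1 (reflect across h@1): 2 holes -> [(0, 3), (1, 3)]
Unfold 2 (reflect across v@3): 4 holes -> [(0, 2), (0, 3), (1, 2), (1, 3)]
Unfold 3 (reflect across h@2): 8 holes -> [(0, 2), (0, 3), (1, 2), (1, 3), (2, 2), (2, 3), (3, 2), (3, 3)]
Unfold 4 (reflect across v@2): 16 holes -> [(0, 0), (0, 1), (0, 2), (0, 3), (1, 0), (1, 1), (1, 2), (1, 3), (2, 0), (2, 1), (2, 2), (2, 3), (3, 0), (3, 1), (3, 2), (3, 3)]
Unfold 5 (reflect across v@4): 32 holes -> [(0, 0), (0, 1), (0, 2), (0, 3), (0, 4), (0, 5), (0, 6), (0, 7), (1, 0), (1, 1), (1, 2), (1, 3), (1, 4), (1, 5), (1, 6), (1, 7), (2, 0), (2, 1), (2, 2), (2, 3), (2, 4), (2, 5), (2, 6), (2, 7), (3, 0), (3, 1), (3, 2), (3, 3), (3, 4), (3, 5), (3, 6), (3, 7)]

Answer: OOOOOOOO
OOOOOOOO
OOOOOOOO
OOOOOOOO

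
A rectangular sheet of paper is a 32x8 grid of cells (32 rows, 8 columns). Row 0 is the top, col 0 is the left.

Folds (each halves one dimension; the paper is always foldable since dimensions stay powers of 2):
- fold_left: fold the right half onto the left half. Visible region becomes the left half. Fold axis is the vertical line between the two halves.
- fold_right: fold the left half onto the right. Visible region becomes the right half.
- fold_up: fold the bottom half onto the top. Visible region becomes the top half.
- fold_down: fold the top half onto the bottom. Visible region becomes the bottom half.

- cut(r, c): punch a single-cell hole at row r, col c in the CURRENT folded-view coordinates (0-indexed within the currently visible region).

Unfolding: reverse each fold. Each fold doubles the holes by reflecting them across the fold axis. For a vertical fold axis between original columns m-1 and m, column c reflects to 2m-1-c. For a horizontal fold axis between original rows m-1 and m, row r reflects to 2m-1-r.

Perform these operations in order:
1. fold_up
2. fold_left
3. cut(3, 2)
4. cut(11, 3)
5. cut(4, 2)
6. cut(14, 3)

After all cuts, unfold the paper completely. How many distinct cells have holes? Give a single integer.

Op 1 fold_up: fold axis h@16; visible region now rows[0,16) x cols[0,8) = 16x8
Op 2 fold_left: fold axis v@4; visible region now rows[0,16) x cols[0,4) = 16x4
Op 3 cut(3, 2): punch at orig (3,2); cuts so far [(3, 2)]; region rows[0,16) x cols[0,4) = 16x4
Op 4 cut(11, 3): punch at orig (11,3); cuts so far [(3, 2), (11, 3)]; region rows[0,16) x cols[0,4) = 16x4
Op 5 cut(4, 2): punch at orig (4,2); cuts so far [(3, 2), (4, 2), (11, 3)]; region rows[0,16) x cols[0,4) = 16x4
Op 6 cut(14, 3): punch at orig (14,3); cuts so far [(3, 2), (4, 2), (11, 3), (14, 3)]; region rows[0,16) x cols[0,4) = 16x4
Unfold 1 (reflect across v@4): 8 holes -> [(3, 2), (3, 5), (4, 2), (4, 5), (11, 3), (11, 4), (14, 3), (14, 4)]
Unfold 2 (reflect across h@16): 16 holes -> [(3, 2), (3, 5), (4, 2), (4, 5), (11, 3), (11, 4), (14, 3), (14, 4), (17, 3), (17, 4), (20, 3), (20, 4), (27, 2), (27, 5), (28, 2), (28, 5)]

Answer: 16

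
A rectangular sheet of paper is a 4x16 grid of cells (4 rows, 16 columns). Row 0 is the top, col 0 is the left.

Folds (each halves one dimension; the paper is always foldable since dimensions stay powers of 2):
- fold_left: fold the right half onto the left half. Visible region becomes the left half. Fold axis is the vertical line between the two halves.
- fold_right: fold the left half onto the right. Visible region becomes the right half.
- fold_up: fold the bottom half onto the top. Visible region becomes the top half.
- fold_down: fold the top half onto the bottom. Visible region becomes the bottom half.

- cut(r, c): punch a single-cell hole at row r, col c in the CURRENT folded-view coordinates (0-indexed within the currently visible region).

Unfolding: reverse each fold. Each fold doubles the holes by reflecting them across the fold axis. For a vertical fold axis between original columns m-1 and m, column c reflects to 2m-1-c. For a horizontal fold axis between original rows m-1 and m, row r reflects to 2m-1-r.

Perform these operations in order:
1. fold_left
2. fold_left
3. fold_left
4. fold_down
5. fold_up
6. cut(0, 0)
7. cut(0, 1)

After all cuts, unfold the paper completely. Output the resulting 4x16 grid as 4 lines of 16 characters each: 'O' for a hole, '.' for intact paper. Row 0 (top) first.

Answer: OOOOOOOOOOOOOOOO
OOOOOOOOOOOOOOOO
OOOOOOOOOOOOOOOO
OOOOOOOOOOOOOOOO

Derivation:
Op 1 fold_left: fold axis v@8; visible region now rows[0,4) x cols[0,8) = 4x8
Op 2 fold_left: fold axis v@4; visible region now rows[0,4) x cols[0,4) = 4x4
Op 3 fold_left: fold axis v@2; visible region now rows[0,4) x cols[0,2) = 4x2
Op 4 fold_down: fold axis h@2; visible region now rows[2,4) x cols[0,2) = 2x2
Op 5 fold_up: fold axis h@3; visible region now rows[2,3) x cols[0,2) = 1x2
Op 6 cut(0, 0): punch at orig (2,0); cuts so far [(2, 0)]; region rows[2,3) x cols[0,2) = 1x2
Op 7 cut(0, 1): punch at orig (2,1); cuts so far [(2, 0), (2, 1)]; region rows[2,3) x cols[0,2) = 1x2
Unfold 1 (reflect across h@3): 4 holes -> [(2, 0), (2, 1), (3, 0), (3, 1)]
Unfold 2 (reflect across h@2): 8 holes -> [(0, 0), (0, 1), (1, 0), (1, 1), (2, 0), (2, 1), (3, 0), (3, 1)]
Unfold 3 (reflect across v@2): 16 holes -> [(0, 0), (0, 1), (0, 2), (0, 3), (1, 0), (1, 1), (1, 2), (1, 3), (2, 0), (2, 1), (2, 2), (2, 3), (3, 0), (3, 1), (3, 2), (3, 3)]
Unfold 4 (reflect across v@4): 32 holes -> [(0, 0), (0, 1), (0, 2), (0, 3), (0, 4), (0, 5), (0, 6), (0, 7), (1, 0), (1, 1), (1, 2), (1, 3), (1, 4), (1, 5), (1, 6), (1, 7), (2, 0), (2, 1), (2, 2), (2, 3), (2, 4), (2, 5), (2, 6), (2, 7), (3, 0), (3, 1), (3, 2), (3, 3), (3, 4), (3, 5), (3, 6), (3, 7)]
Unfold 5 (reflect across v@8): 64 holes -> [(0, 0), (0, 1), (0, 2), (0, 3), (0, 4), (0, 5), (0, 6), (0, 7), (0, 8), (0, 9), (0, 10), (0, 11), (0, 12), (0, 13), (0, 14), (0, 15), (1, 0), (1, 1), (1, 2), (1, 3), (1, 4), (1, 5), (1, 6), (1, 7), (1, 8), (1, 9), (1, 10), (1, 11), (1, 12), (1, 13), (1, 14), (1, 15), (2, 0), (2, 1), (2, 2), (2, 3), (2, 4), (2, 5), (2, 6), (2, 7), (2, 8), (2, 9), (2, 10), (2, 11), (2, 12), (2, 13), (2, 14), (2, 15), (3, 0), (3, 1), (3, 2), (3, 3), (3, 4), (3, 5), (3, 6), (3, 7), (3, 8), (3, 9), (3, 10), (3, 11), (3, 12), (3, 13), (3, 14), (3, 15)]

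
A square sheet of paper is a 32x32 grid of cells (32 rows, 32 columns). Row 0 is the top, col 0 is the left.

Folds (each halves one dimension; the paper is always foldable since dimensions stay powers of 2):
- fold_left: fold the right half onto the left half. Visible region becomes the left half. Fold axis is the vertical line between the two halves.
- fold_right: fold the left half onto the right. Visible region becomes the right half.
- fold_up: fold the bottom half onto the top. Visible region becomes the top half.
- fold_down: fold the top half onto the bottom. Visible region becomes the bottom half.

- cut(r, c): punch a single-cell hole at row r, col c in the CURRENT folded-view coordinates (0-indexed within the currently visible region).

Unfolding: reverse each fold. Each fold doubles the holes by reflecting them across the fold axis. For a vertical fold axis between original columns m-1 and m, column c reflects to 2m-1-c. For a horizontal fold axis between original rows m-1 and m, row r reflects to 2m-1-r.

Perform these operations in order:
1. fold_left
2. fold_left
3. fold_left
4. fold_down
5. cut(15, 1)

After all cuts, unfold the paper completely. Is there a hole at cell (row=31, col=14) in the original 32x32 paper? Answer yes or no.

Op 1 fold_left: fold axis v@16; visible region now rows[0,32) x cols[0,16) = 32x16
Op 2 fold_left: fold axis v@8; visible region now rows[0,32) x cols[0,8) = 32x8
Op 3 fold_left: fold axis v@4; visible region now rows[0,32) x cols[0,4) = 32x4
Op 4 fold_down: fold axis h@16; visible region now rows[16,32) x cols[0,4) = 16x4
Op 5 cut(15, 1): punch at orig (31,1); cuts so far [(31, 1)]; region rows[16,32) x cols[0,4) = 16x4
Unfold 1 (reflect across h@16): 2 holes -> [(0, 1), (31, 1)]
Unfold 2 (reflect across v@4): 4 holes -> [(0, 1), (0, 6), (31, 1), (31, 6)]
Unfold 3 (reflect across v@8): 8 holes -> [(0, 1), (0, 6), (0, 9), (0, 14), (31, 1), (31, 6), (31, 9), (31, 14)]
Unfold 4 (reflect across v@16): 16 holes -> [(0, 1), (0, 6), (0, 9), (0, 14), (0, 17), (0, 22), (0, 25), (0, 30), (31, 1), (31, 6), (31, 9), (31, 14), (31, 17), (31, 22), (31, 25), (31, 30)]
Holes: [(0, 1), (0, 6), (0, 9), (0, 14), (0, 17), (0, 22), (0, 25), (0, 30), (31, 1), (31, 6), (31, 9), (31, 14), (31, 17), (31, 22), (31, 25), (31, 30)]

Answer: yes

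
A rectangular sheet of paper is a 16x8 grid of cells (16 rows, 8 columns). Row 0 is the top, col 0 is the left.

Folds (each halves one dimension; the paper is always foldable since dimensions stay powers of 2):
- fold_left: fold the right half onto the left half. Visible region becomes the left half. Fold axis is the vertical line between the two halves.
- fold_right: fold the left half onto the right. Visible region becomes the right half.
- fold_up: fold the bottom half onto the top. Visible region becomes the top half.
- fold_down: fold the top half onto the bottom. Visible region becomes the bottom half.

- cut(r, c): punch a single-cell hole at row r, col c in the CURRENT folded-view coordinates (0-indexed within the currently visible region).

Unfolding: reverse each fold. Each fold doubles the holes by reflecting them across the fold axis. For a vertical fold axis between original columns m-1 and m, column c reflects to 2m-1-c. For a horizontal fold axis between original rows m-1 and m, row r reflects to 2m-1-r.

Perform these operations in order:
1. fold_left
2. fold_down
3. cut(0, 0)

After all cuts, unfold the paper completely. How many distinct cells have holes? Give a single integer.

Op 1 fold_left: fold axis v@4; visible region now rows[0,16) x cols[0,4) = 16x4
Op 2 fold_down: fold axis h@8; visible region now rows[8,16) x cols[0,4) = 8x4
Op 3 cut(0, 0): punch at orig (8,0); cuts so far [(8, 0)]; region rows[8,16) x cols[0,4) = 8x4
Unfold 1 (reflect across h@8): 2 holes -> [(7, 0), (8, 0)]
Unfold 2 (reflect across v@4): 4 holes -> [(7, 0), (7, 7), (8, 0), (8, 7)]

Answer: 4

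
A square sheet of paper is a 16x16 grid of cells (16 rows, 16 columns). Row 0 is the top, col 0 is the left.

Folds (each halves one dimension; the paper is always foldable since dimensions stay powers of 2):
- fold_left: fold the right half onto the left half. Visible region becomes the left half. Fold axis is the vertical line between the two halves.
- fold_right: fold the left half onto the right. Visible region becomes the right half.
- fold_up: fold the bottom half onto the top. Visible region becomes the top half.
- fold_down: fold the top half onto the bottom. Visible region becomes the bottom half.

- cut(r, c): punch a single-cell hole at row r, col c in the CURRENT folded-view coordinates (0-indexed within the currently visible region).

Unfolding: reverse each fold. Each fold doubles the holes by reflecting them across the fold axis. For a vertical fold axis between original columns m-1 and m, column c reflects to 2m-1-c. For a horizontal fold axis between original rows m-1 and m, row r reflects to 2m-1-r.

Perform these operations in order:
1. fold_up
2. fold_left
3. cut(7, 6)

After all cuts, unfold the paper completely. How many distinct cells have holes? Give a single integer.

Answer: 4

Derivation:
Op 1 fold_up: fold axis h@8; visible region now rows[0,8) x cols[0,16) = 8x16
Op 2 fold_left: fold axis v@8; visible region now rows[0,8) x cols[0,8) = 8x8
Op 3 cut(7, 6): punch at orig (7,6); cuts so far [(7, 6)]; region rows[0,8) x cols[0,8) = 8x8
Unfold 1 (reflect across v@8): 2 holes -> [(7, 6), (7, 9)]
Unfold 2 (reflect across h@8): 4 holes -> [(7, 6), (7, 9), (8, 6), (8, 9)]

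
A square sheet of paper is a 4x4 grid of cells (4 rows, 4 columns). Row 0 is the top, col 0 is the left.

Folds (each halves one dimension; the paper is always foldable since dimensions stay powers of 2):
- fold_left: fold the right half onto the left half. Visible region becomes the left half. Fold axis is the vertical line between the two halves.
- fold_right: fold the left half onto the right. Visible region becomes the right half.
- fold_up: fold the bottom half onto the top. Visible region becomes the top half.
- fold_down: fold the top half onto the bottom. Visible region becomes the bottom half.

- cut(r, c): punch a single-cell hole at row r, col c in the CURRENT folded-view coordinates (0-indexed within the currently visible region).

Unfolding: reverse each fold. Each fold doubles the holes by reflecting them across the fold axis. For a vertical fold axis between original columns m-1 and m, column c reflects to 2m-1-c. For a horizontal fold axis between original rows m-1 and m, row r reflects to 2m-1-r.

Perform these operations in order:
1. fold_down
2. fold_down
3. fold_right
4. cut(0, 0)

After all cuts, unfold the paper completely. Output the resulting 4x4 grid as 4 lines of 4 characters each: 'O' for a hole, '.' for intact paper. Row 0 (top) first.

Op 1 fold_down: fold axis h@2; visible region now rows[2,4) x cols[0,4) = 2x4
Op 2 fold_down: fold axis h@3; visible region now rows[3,4) x cols[0,4) = 1x4
Op 3 fold_right: fold axis v@2; visible region now rows[3,4) x cols[2,4) = 1x2
Op 4 cut(0, 0): punch at orig (3,2); cuts so far [(3, 2)]; region rows[3,4) x cols[2,4) = 1x2
Unfold 1 (reflect across v@2): 2 holes -> [(3, 1), (3, 2)]
Unfold 2 (reflect across h@3): 4 holes -> [(2, 1), (2, 2), (3, 1), (3, 2)]
Unfold 3 (reflect across h@2): 8 holes -> [(0, 1), (0, 2), (1, 1), (1, 2), (2, 1), (2, 2), (3, 1), (3, 2)]

Answer: .OO.
.OO.
.OO.
.OO.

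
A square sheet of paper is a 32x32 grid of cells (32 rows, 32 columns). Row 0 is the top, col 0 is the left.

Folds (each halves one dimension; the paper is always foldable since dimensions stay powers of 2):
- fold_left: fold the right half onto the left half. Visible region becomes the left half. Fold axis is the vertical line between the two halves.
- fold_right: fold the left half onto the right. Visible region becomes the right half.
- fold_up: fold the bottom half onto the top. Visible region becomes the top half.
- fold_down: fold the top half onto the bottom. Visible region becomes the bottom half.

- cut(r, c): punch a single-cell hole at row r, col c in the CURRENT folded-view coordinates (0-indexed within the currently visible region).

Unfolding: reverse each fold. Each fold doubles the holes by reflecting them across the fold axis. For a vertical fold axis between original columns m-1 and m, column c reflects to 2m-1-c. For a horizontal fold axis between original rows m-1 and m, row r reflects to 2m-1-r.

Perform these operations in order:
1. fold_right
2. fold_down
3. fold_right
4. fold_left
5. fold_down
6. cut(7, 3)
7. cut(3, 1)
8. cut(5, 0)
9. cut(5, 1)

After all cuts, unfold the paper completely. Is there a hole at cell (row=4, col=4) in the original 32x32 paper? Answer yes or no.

Op 1 fold_right: fold axis v@16; visible region now rows[0,32) x cols[16,32) = 32x16
Op 2 fold_down: fold axis h@16; visible region now rows[16,32) x cols[16,32) = 16x16
Op 3 fold_right: fold axis v@24; visible region now rows[16,32) x cols[24,32) = 16x8
Op 4 fold_left: fold axis v@28; visible region now rows[16,32) x cols[24,28) = 16x4
Op 5 fold_down: fold axis h@24; visible region now rows[24,32) x cols[24,28) = 8x4
Op 6 cut(7, 3): punch at orig (31,27); cuts so far [(31, 27)]; region rows[24,32) x cols[24,28) = 8x4
Op 7 cut(3, 1): punch at orig (27,25); cuts so far [(27, 25), (31, 27)]; region rows[24,32) x cols[24,28) = 8x4
Op 8 cut(5, 0): punch at orig (29,24); cuts so far [(27, 25), (29, 24), (31, 27)]; region rows[24,32) x cols[24,28) = 8x4
Op 9 cut(5, 1): punch at orig (29,25); cuts so far [(27, 25), (29, 24), (29, 25), (31, 27)]; region rows[24,32) x cols[24,28) = 8x4
Unfold 1 (reflect across h@24): 8 holes -> [(16, 27), (18, 24), (18, 25), (20, 25), (27, 25), (29, 24), (29, 25), (31, 27)]
Unfold 2 (reflect across v@28): 16 holes -> [(16, 27), (16, 28), (18, 24), (18, 25), (18, 30), (18, 31), (20, 25), (20, 30), (27, 25), (27, 30), (29, 24), (29, 25), (29, 30), (29, 31), (31, 27), (31, 28)]
Unfold 3 (reflect across v@24): 32 holes -> [(16, 19), (16, 20), (16, 27), (16, 28), (18, 16), (18, 17), (18, 22), (18, 23), (18, 24), (18, 25), (18, 30), (18, 31), (20, 17), (20, 22), (20, 25), (20, 30), (27, 17), (27, 22), (27, 25), (27, 30), (29, 16), (29, 17), (29, 22), (29, 23), (29, 24), (29, 25), (29, 30), (29, 31), (31, 19), (31, 20), (31, 27), (31, 28)]
Unfold 4 (reflect across h@16): 64 holes -> [(0, 19), (0, 20), (0, 27), (0, 28), (2, 16), (2, 17), (2, 22), (2, 23), (2, 24), (2, 25), (2, 30), (2, 31), (4, 17), (4, 22), (4, 25), (4, 30), (11, 17), (11, 22), (11, 25), (11, 30), (13, 16), (13, 17), (13, 22), (13, 23), (13, 24), (13, 25), (13, 30), (13, 31), (15, 19), (15, 20), (15, 27), (15, 28), (16, 19), (16, 20), (16, 27), (16, 28), (18, 16), (18, 17), (18, 22), (18, 23), (18, 24), (18, 25), (18, 30), (18, 31), (20, 17), (20, 22), (20, 25), (20, 30), (27, 17), (27, 22), (27, 25), (27, 30), (29, 16), (29, 17), (29, 22), (29, 23), (29, 24), (29, 25), (29, 30), (29, 31), (31, 19), (31, 20), (31, 27), (31, 28)]
Unfold 5 (reflect across v@16): 128 holes -> [(0, 3), (0, 4), (0, 11), (0, 12), (0, 19), (0, 20), (0, 27), (0, 28), (2, 0), (2, 1), (2, 6), (2, 7), (2, 8), (2, 9), (2, 14), (2, 15), (2, 16), (2, 17), (2, 22), (2, 23), (2, 24), (2, 25), (2, 30), (2, 31), (4, 1), (4, 6), (4, 9), (4, 14), (4, 17), (4, 22), (4, 25), (4, 30), (11, 1), (11, 6), (11, 9), (11, 14), (11, 17), (11, 22), (11, 25), (11, 30), (13, 0), (13, 1), (13, 6), (13, 7), (13, 8), (13, 9), (13, 14), (13, 15), (13, 16), (13, 17), (13, 22), (13, 23), (13, 24), (13, 25), (13, 30), (13, 31), (15, 3), (15, 4), (15, 11), (15, 12), (15, 19), (15, 20), (15, 27), (15, 28), (16, 3), (16, 4), (16, 11), (16, 12), (16, 19), (16, 20), (16, 27), (16, 28), (18, 0), (18, 1), (18, 6), (18, 7), (18, 8), (18, 9), (18, 14), (18, 15), (18, 16), (18, 17), (18, 22), (18, 23), (18, 24), (18, 25), (18, 30), (18, 31), (20, 1), (20, 6), (20, 9), (20, 14), (20, 17), (20, 22), (20, 25), (20, 30), (27, 1), (27, 6), (27, 9), (27, 14), (27, 17), (27, 22), (27, 25), (27, 30), (29, 0), (29, 1), (29, 6), (29, 7), (29, 8), (29, 9), (29, 14), (29, 15), (29, 16), (29, 17), (29, 22), (29, 23), (29, 24), (29, 25), (29, 30), (29, 31), (31, 3), (31, 4), (31, 11), (31, 12), (31, 19), (31, 20), (31, 27), (31, 28)]
Holes: [(0, 3), (0, 4), (0, 11), (0, 12), (0, 19), (0, 20), (0, 27), (0, 28), (2, 0), (2, 1), (2, 6), (2, 7), (2, 8), (2, 9), (2, 14), (2, 15), (2, 16), (2, 17), (2, 22), (2, 23), (2, 24), (2, 25), (2, 30), (2, 31), (4, 1), (4, 6), (4, 9), (4, 14), (4, 17), (4, 22), (4, 25), (4, 30), (11, 1), (11, 6), (11, 9), (11, 14), (11, 17), (11, 22), (11, 25), (11, 30), (13, 0), (13, 1), (13, 6), (13, 7), (13, 8), (13, 9), (13, 14), (13, 15), (13, 16), (13, 17), (13, 22), (13, 23), (13, 24), (13, 25), (13, 30), (13, 31), (15, 3), (15, 4), (15, 11), (15, 12), (15, 19), (15, 20), (15, 27), (15, 28), (16, 3), (16, 4), (16, 11), (16, 12), (16, 19), (16, 20), (16, 27), (16, 28), (18, 0), (18, 1), (18, 6), (18, 7), (18, 8), (18, 9), (18, 14), (18, 15), (18, 16), (18, 17), (18, 22), (18, 23), (18, 24), (18, 25), (18, 30), (18, 31), (20, 1), (20, 6), (20, 9), (20, 14), (20, 17), (20, 22), (20, 25), (20, 30), (27, 1), (27, 6), (27, 9), (27, 14), (27, 17), (27, 22), (27, 25), (27, 30), (29, 0), (29, 1), (29, 6), (29, 7), (29, 8), (29, 9), (29, 14), (29, 15), (29, 16), (29, 17), (29, 22), (29, 23), (29, 24), (29, 25), (29, 30), (29, 31), (31, 3), (31, 4), (31, 11), (31, 12), (31, 19), (31, 20), (31, 27), (31, 28)]

Answer: no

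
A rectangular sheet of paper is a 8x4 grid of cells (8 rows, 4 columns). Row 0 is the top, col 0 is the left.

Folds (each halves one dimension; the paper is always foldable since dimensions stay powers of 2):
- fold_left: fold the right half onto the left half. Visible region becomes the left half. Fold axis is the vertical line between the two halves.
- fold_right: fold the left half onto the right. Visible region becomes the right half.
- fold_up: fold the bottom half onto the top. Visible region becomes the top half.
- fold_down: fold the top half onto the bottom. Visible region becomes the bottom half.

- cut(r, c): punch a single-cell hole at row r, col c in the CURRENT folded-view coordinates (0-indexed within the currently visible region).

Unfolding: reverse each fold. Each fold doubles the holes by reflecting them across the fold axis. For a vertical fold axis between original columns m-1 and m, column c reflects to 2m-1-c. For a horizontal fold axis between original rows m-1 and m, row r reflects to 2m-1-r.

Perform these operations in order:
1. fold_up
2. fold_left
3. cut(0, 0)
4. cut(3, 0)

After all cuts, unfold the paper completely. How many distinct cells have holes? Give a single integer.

Answer: 8

Derivation:
Op 1 fold_up: fold axis h@4; visible region now rows[0,4) x cols[0,4) = 4x4
Op 2 fold_left: fold axis v@2; visible region now rows[0,4) x cols[0,2) = 4x2
Op 3 cut(0, 0): punch at orig (0,0); cuts so far [(0, 0)]; region rows[0,4) x cols[0,2) = 4x2
Op 4 cut(3, 0): punch at orig (3,0); cuts so far [(0, 0), (3, 0)]; region rows[0,4) x cols[0,2) = 4x2
Unfold 1 (reflect across v@2): 4 holes -> [(0, 0), (0, 3), (3, 0), (3, 3)]
Unfold 2 (reflect across h@4): 8 holes -> [(0, 0), (0, 3), (3, 0), (3, 3), (4, 0), (4, 3), (7, 0), (7, 3)]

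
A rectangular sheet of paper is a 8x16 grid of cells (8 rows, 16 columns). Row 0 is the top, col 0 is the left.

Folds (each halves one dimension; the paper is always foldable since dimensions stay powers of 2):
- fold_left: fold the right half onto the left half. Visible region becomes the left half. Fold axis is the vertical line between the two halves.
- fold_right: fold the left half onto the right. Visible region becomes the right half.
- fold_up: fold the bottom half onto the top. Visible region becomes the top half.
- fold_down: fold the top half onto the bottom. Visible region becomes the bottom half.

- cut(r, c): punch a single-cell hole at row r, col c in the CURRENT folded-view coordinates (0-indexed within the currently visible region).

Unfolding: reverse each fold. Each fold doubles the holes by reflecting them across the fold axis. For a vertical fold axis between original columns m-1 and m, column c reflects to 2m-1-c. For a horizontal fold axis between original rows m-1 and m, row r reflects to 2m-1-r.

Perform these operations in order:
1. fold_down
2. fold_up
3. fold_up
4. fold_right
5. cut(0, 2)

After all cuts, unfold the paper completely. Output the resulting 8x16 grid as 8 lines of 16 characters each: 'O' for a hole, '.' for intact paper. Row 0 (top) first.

Answer: .....O....O.....
.....O....O.....
.....O....O.....
.....O....O.....
.....O....O.....
.....O....O.....
.....O....O.....
.....O....O.....

Derivation:
Op 1 fold_down: fold axis h@4; visible region now rows[4,8) x cols[0,16) = 4x16
Op 2 fold_up: fold axis h@6; visible region now rows[4,6) x cols[0,16) = 2x16
Op 3 fold_up: fold axis h@5; visible region now rows[4,5) x cols[0,16) = 1x16
Op 4 fold_right: fold axis v@8; visible region now rows[4,5) x cols[8,16) = 1x8
Op 5 cut(0, 2): punch at orig (4,10); cuts so far [(4, 10)]; region rows[4,5) x cols[8,16) = 1x8
Unfold 1 (reflect across v@8): 2 holes -> [(4, 5), (4, 10)]
Unfold 2 (reflect across h@5): 4 holes -> [(4, 5), (4, 10), (5, 5), (5, 10)]
Unfold 3 (reflect across h@6): 8 holes -> [(4, 5), (4, 10), (5, 5), (5, 10), (6, 5), (6, 10), (7, 5), (7, 10)]
Unfold 4 (reflect across h@4): 16 holes -> [(0, 5), (0, 10), (1, 5), (1, 10), (2, 5), (2, 10), (3, 5), (3, 10), (4, 5), (4, 10), (5, 5), (5, 10), (6, 5), (6, 10), (7, 5), (7, 10)]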